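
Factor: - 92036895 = -3^1* 5^1 * 17^1*67^1*5387^1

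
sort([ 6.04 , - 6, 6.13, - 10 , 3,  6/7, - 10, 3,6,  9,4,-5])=[ - 10,  -  10, - 6 ,-5 , 6/7,3,3 , 4, 6 , 6.04,  6.13,9 ] 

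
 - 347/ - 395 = 347/395= 0.88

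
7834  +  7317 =15151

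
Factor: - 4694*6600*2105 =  - 65213742000 = - 2^4* 3^1*5^3*11^1*421^1 * 2347^1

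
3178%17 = 16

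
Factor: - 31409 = -7^2*641^1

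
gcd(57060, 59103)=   9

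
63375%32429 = 30946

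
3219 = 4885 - 1666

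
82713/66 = 27571/22 =1253.23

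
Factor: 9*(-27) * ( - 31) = 7533 =3^5*31^1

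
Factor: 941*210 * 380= 75091800 = 2^3*3^1*5^2*7^1*19^1*941^1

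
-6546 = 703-7249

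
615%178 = 81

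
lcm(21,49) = 147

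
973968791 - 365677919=608290872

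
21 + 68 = 89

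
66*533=35178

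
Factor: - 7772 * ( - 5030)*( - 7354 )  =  -287491098640 = - 2^4*5^1 * 29^1 * 67^1*503^1* 3677^1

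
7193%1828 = 1709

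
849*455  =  386295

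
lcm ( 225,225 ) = 225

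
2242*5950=13339900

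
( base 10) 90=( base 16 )5a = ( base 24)3i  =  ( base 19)4E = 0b1011010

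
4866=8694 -3828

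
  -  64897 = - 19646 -45251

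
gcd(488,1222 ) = 2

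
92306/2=46153 = 46153.00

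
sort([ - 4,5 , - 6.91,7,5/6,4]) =[ - 6.91,  -  4,5/6,4,  5,7] 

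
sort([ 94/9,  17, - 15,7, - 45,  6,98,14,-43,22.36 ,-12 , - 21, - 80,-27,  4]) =[-80, - 45, - 43,- 27, - 21,-15,-12,4,6,7, 94/9,14,  17,22.36,98 ] 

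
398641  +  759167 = 1157808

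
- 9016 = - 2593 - 6423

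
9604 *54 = 518616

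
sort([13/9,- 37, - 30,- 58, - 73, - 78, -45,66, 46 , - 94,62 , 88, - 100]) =[ - 100,  -  94, - 78, - 73, - 58, - 45  ,- 37, - 30, 13/9,46, 62, 66, 88]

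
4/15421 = 4/15421 = 0.00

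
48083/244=197 + 15/244 = 197.06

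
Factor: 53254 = 2^1*26627^1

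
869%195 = 89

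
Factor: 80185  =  5^1*7^1 * 29^1 * 79^1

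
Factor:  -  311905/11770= - 53/2= -2^ ( - 1)*53^1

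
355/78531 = 355/78531 =0.00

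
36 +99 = 135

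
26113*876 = 22874988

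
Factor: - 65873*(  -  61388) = 2^2*19^1*103^1*149^1*3467^1 = 4043811724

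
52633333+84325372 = 136958705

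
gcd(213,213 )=213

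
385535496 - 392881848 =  - 7346352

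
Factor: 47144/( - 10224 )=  - 83/18 = - 2^(-1 ) * 3^( - 2)*83^1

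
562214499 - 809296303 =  - 247081804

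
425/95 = 4 + 9/19 = 4.47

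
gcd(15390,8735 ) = 5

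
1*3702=3702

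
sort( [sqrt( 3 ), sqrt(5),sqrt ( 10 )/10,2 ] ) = [ sqrt( 10)/10, sqrt( 3 ), 2, sqrt(5 )] 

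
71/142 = 1/2 = 0.50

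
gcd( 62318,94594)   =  2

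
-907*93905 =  - 85171835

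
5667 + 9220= 14887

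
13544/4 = 3386 = 3386.00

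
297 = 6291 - 5994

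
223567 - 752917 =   -  529350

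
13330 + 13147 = 26477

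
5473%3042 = 2431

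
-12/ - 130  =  6/65=0.09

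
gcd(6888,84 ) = 84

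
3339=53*63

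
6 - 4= 2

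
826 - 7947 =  - 7121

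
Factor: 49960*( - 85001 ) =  - 4246649960 = - 2^3*5^1*7^1*1249^1*12143^1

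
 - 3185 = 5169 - 8354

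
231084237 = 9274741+221809496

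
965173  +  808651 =1773824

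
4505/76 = 4505/76 = 59.28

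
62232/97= 62232/97 = 641.57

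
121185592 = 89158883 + 32026709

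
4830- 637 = 4193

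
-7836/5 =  - 7836/5  =  - 1567.20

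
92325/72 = 1282 + 7/24 = 1282.29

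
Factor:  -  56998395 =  - 3^2*5^1*1266631^1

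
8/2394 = 4/1197 = 0.00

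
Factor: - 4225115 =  - 5^1*83^1*10181^1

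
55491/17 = 55491/17 = 3264.18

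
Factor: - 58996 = - 2^2*7^3*43^1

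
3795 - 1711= 2084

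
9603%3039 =486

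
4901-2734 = 2167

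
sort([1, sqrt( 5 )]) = [ 1 , sqrt( 5)]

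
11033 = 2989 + 8044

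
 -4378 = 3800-8178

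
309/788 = 309/788 = 0.39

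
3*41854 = 125562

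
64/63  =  1 + 1/63 =1.02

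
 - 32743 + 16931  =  - 15812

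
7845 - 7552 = 293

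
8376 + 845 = 9221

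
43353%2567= 2281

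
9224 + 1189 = 10413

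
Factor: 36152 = 2^3*4519^1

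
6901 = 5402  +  1499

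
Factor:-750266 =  - 2^1 *11^1*67^1 * 509^1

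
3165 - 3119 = 46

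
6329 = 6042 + 287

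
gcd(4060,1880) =20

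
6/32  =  3/16 = 0.19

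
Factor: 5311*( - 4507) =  - 23936677  =  - 47^1*113^1*4507^1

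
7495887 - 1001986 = 6493901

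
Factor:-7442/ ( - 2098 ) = 61^2 * 1049^(-1 ) = 3721/1049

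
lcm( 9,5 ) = 45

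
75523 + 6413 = 81936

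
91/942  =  91/942 = 0.10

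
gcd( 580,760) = 20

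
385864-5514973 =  - 5129109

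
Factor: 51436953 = 3^2*5715217^1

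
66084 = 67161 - 1077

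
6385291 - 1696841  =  4688450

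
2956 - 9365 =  - 6409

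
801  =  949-148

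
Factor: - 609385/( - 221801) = 805/293 = 5^1*7^1*23^1*293^( - 1 ) 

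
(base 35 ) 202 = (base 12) 1504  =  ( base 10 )2452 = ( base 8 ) 4624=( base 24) 464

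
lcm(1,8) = 8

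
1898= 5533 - 3635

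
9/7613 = 9/7613 = 0.00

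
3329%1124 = 1081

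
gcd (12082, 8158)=2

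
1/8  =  1/8= 0.12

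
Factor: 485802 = 2^1*3^2 * 137^1 * 197^1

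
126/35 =3 + 3/5 = 3.60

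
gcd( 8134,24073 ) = 7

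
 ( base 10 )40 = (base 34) 16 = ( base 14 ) 2C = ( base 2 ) 101000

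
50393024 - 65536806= - 15143782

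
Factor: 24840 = 2^3*  3^3*5^1*23^1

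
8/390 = 4/195= 0.02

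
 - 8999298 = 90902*( - 99)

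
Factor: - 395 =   -  5^1 * 79^1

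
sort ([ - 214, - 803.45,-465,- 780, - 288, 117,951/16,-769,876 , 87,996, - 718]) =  [ - 803.45, - 780,  -  769, - 718, - 465 ,  -  288, - 214,951/16,87,117,876,  996]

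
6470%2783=904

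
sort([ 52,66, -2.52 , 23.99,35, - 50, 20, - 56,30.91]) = [-56, - 50, - 2.52, 20 , 23.99, 30.91, 35 , 52,66]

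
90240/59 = 1529+29/59=1529.49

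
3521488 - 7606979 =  - 4085491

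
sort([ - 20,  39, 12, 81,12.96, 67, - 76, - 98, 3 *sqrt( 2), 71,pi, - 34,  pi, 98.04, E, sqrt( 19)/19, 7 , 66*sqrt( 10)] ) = [ - 98, - 76, - 34, - 20, sqrt( 19 )/19, E, pi,pi, 3 * sqrt(2),7, 12, 12.96, 39,67,71, 81 , 98.04, 66 * sqrt ( 10 )]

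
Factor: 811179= 3^2*193^1*467^1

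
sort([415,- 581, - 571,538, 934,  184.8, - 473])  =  [ - 581, - 571, - 473, 184.8, 415 , 538,934]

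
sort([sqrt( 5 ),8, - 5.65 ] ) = [ - 5.65 , sqrt( 5 ),8 ]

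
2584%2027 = 557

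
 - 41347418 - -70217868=28870450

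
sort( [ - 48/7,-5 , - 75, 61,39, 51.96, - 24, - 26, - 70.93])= [ - 75,  -  70.93 ,  -  26, - 24,- 48/7, - 5,39 , 51.96,61]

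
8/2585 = 8/2585= 0.00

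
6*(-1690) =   -  10140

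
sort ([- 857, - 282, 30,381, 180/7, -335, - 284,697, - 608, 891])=[ - 857, - 608, - 335, - 284, - 282,180/7,30, 381,697,891]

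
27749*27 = 749223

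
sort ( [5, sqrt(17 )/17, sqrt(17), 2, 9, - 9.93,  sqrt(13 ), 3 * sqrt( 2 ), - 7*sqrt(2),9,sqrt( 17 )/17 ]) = [ -9.93, - 7*sqrt(2), sqrt( 17 ) /17, sqrt (17 )/17, 2,  sqrt( 13),sqrt( 17 ), 3*sqrt (2),5, 9 , 9 ]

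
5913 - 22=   5891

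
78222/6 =13037 = 13037.00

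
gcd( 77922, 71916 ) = 78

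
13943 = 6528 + 7415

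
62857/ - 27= - 62857/27 = - 2328.04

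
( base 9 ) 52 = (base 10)47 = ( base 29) 1i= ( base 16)2f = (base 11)43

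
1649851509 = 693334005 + 956517504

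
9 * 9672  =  87048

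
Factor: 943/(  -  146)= -2^( - 1 )*23^1 * 41^1 * 73^( - 1)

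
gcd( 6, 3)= 3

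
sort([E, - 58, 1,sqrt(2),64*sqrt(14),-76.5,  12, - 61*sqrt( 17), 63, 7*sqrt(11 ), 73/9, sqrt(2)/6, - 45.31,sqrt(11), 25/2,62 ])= [-61*sqrt(17 ), - 76.5, - 58,- 45.31,sqrt(2)/6, 1,sqrt(2),E,sqrt( 11) , 73/9, 12, 25/2 , 7*sqrt(11 ),62,63,64*sqrt(14)]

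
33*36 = 1188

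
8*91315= 730520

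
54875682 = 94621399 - 39745717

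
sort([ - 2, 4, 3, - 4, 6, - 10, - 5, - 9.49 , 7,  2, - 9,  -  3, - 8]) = [ - 10, - 9.49, - 9, - 8, - 5,  -  4, - 3, - 2,  2,3,4,6, 7 ] 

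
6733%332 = 93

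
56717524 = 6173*9188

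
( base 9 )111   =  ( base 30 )31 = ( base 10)91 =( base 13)70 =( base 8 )133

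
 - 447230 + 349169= - 98061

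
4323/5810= 4323/5810 = 0.74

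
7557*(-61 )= - 460977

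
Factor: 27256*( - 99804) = - 2^5*  3^1*3407^1*8317^1 = - 2720257824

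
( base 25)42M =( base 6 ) 15524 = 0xA0C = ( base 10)2572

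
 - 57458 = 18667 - 76125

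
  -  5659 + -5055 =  - 10714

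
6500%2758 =984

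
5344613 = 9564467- 4219854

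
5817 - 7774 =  - 1957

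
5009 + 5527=10536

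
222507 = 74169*3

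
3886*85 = 330310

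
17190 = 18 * 955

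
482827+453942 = 936769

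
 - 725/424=-2 + 123/424 = -1.71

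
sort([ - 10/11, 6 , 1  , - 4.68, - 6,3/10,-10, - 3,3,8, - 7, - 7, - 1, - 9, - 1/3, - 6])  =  [ - 10 , - 9 , - 7, - 7 , - 6, - 6, - 4.68 , - 3, - 1, - 10/11 , -1/3, 3/10,1,3 , 6,8 ] 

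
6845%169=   85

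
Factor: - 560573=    - 13^2*31^1*107^1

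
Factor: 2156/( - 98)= - 2^1*11^1 = - 22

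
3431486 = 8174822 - 4743336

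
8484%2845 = 2794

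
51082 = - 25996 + 77078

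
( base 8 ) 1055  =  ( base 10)557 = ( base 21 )15b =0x22d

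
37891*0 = 0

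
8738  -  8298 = 440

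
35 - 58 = -23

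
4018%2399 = 1619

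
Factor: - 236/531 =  - 2^2*3^( - 2 ) = - 4/9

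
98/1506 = 49/753 = 0.07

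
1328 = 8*166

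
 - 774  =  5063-5837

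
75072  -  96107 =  - 21035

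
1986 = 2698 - 712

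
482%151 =29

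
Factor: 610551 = 3^3*22613^1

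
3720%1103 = 411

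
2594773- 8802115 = - 6207342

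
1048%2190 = 1048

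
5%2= 1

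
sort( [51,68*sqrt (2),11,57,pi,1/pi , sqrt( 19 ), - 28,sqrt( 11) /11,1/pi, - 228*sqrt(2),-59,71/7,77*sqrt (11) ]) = [ - 228 * sqrt( 2), - 59, - 28,sqrt (11)/11,1/pi,1/pi, pi,sqrt ( 19 ), 71/7,11,51, 57,68*sqrt (2),77*sqrt(11)] 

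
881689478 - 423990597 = 457698881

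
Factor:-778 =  - 2^1*389^1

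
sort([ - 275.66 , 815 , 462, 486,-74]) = [ - 275.66, - 74, 462, 486,815 ]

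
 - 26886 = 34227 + - 61113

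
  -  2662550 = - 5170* 515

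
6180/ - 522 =  -  12 + 14/87= - 11.84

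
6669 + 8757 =15426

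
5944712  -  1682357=4262355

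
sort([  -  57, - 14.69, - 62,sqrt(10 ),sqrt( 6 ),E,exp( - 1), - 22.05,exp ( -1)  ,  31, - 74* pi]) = [ -74 * pi, - 62, - 57 , - 22.05,-14.69,exp( - 1),exp( - 1 ),sqrt(6),E, sqrt( 10),31]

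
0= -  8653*0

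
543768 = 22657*24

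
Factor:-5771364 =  - 2^2*3^1*17^1*19^1*1489^1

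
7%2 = 1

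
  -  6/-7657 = 6/7657  =  0.00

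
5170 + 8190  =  13360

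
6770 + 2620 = 9390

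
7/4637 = 7/4637= 0.00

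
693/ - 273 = -3 + 6/13 = - 2.54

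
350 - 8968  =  -8618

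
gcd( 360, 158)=2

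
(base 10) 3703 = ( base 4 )321313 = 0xe77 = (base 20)953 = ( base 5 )104303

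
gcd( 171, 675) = 9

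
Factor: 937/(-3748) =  - 1/4=- 2^( - 2 ) 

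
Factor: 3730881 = 3^1*  7^1*11^1*31^1*521^1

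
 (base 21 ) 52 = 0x6B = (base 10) 107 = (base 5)412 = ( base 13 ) 83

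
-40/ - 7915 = 8/1583 = 0.01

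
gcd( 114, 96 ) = 6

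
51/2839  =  3/167 = 0.02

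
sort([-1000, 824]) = [ - 1000, 824]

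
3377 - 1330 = 2047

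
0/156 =0=0.00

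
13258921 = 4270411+8988510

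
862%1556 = 862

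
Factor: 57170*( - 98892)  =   - 5653655640  =  - 2^3*3^2*5^1*41^1 * 67^1*5717^1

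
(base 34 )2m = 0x5a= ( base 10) 90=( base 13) 6c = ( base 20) 4a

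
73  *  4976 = 363248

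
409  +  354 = 763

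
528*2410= 1272480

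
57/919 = 57/919  =  0.06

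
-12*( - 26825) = 321900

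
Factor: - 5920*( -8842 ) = 2^6*5^1*37^1*4421^1 = 52344640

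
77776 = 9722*8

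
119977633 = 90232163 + 29745470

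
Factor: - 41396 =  - 2^2*79^1 *131^1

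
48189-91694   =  -43505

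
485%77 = 23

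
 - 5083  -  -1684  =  - 3399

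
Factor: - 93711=-3^1 * 31237^1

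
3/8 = 3/8  =  0.38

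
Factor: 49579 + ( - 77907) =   -  28328 = - 2^3*3541^1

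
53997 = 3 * 17999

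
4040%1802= 436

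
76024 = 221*344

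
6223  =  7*889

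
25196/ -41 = -615 + 19/41 = - 614.54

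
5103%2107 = 889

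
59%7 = 3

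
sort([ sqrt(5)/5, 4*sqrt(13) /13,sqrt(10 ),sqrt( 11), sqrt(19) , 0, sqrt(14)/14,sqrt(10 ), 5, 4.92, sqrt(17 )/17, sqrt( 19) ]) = [0,sqrt(17) /17,sqrt(14)/14 , sqrt( 5)/5, 4*sqrt(13 ) /13, sqrt(10 ), sqrt( 10), sqrt(11), sqrt( 19), sqrt(19 ),4.92,5] 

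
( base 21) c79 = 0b1010101001000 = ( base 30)61i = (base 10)5448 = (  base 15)1933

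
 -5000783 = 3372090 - 8372873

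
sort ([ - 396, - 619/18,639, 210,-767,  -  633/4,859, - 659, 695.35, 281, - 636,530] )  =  [ - 767, - 659  , - 636, - 396,-633/4 , - 619/18,  210,281,530,  639,695.35, 859 ] 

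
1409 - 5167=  - 3758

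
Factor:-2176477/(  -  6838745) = 5^(-1)*1367749^ ( - 1 )*2176477^1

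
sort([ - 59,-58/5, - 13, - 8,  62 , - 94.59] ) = [ - 94.59, - 59, - 13, - 58/5, - 8, 62] 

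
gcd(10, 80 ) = 10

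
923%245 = 188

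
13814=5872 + 7942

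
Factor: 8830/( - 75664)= -2^( - 3) *5^1*883^1*4729^( - 1) = - 4415/37832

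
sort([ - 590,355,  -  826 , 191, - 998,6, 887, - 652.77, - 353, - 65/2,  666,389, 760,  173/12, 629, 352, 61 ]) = [ - 998,- 826, - 652.77, -590,  -  353, - 65/2,6, 173/12,  61,191, 352,355,389 , 629,666,760, 887]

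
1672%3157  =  1672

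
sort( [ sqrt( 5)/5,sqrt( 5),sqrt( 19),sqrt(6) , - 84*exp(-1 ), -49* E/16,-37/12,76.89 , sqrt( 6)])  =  [ - 84*exp(-1 ), - 49 * E/16,-37/12,sqrt( 5 )/5,sqrt( 5 ), sqrt( 6), sqrt(6) , sqrt(19 ), 76.89] 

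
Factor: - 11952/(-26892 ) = 2^2*3^( - 2) = 4/9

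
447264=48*9318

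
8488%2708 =364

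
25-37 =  - 12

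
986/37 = 26 + 24/37   =  26.65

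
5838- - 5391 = 11229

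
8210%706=444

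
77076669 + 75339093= 152415762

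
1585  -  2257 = -672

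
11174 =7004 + 4170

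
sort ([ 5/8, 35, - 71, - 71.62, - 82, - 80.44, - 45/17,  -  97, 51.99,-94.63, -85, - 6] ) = [-97,-94.63, - 85, - 82, - 80.44, - 71.62, - 71, - 6,-45/17 , 5/8, 35,51.99] 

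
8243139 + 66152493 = 74395632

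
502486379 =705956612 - 203470233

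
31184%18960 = 12224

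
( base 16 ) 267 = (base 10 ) 615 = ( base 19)1d7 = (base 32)j7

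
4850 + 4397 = 9247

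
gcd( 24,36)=12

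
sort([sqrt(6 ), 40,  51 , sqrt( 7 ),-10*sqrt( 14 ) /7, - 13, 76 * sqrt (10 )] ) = [ - 13, - 10 * sqrt (14)/7, sqrt(6), sqrt( 7),40, 51, 76*sqrt(10 ) ]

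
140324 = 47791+92533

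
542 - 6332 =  - 5790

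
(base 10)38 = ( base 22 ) 1g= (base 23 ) 1F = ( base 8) 46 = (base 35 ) 13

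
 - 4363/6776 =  - 4363/6776 = - 0.64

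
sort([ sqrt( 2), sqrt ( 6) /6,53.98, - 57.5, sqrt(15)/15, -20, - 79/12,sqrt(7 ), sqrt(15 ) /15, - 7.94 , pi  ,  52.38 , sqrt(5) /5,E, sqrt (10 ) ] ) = [ - 57.5,- 20, - 7.94, -79/12, sqrt ( 15 ) /15, sqrt(15)/15,sqrt(6 ) /6,  sqrt( 5 ) /5,  sqrt(2 ) , sqrt(7 ), E,  pi, sqrt( 10), 52.38, 53.98]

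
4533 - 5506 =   -  973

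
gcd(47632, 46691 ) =1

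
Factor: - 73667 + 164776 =91109=31^1 * 2939^1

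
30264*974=29477136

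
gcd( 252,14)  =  14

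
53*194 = 10282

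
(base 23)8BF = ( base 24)7JC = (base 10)4500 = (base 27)64i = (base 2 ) 1000110010100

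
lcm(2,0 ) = 0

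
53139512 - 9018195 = 44121317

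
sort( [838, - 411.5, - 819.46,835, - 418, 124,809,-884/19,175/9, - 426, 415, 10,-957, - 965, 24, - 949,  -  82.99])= [ - 965, - 957 , - 949, - 819.46, -426, - 418, - 411.5,-82.99, - 884/19,10 , 175/9, 24,124,415,809,  835,  838 ] 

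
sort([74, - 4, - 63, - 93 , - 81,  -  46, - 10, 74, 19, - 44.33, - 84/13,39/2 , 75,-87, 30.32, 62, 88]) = [ - 93, - 87,-81,  -  63, - 46, - 44.33, - 10,-84/13, - 4,  19,39/2, 30.32, 62,74, 74,75,  88]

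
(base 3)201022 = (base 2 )1000001001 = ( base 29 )HS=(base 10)521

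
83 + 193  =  276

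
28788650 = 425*67738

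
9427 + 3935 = 13362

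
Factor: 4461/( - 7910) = -2^(- 1 )*3^1*5^(  -  1)*7^( - 1)*113^(- 1)*1487^1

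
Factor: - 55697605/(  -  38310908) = 2^( - 2)*5^1 *23^1*484327^1*9577727^(-1 ) 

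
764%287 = 190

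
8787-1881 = 6906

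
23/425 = 23/425 = 0.05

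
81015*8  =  648120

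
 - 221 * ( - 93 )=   20553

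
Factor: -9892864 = - 2^10 * 9661^1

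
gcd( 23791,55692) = 1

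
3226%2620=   606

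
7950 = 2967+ 4983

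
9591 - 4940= 4651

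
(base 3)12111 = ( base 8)224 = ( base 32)4K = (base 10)148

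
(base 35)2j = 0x59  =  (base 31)2r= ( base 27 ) 38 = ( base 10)89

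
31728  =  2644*12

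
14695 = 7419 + 7276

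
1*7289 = 7289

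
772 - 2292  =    -  1520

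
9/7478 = 9/7478 = 0.00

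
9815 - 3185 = 6630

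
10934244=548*19953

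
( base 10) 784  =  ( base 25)169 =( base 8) 1420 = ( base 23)1b2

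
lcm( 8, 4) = 8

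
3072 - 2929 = 143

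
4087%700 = 587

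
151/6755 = 151/6755 = 0.02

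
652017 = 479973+172044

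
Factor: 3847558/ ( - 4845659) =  - 295966/372743 = -2^1*7^(  -  2 )*11^2*1223^1*7607^( - 1 ) 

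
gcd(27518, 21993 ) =1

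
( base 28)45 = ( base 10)117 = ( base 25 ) 4H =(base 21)5C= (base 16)75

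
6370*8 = 50960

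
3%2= 1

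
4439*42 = 186438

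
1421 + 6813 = 8234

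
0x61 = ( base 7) 166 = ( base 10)97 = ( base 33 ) 2v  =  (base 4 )1201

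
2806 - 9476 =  - 6670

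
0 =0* 115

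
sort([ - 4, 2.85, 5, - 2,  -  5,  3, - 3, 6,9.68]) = [ - 5, -4, - 3, - 2, 2.85,3,5,6, 9.68] 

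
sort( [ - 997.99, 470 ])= [ - 997.99 , 470 ] 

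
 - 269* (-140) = 37660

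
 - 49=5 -54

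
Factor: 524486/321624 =262243/160812= 2^ (  -  2)*3^ (-3)*191^1 * 1373^1*1489^( - 1)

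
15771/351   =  5257/117 = 44.93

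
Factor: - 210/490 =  - 3^1* 7^( - 1 )= - 3/7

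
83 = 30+53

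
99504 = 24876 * 4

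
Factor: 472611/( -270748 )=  - 789/452  =  - 2^(-2 ) * 3^1*113^ ( - 1)*263^1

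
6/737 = 6/737=0.01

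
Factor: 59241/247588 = 2^( - 2)*3^1*7^2*11^( - 1)*13^1*17^( - 1)*31^1*331^( - 1)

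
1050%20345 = 1050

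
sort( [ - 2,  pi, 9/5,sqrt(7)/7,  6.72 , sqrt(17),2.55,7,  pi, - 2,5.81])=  [ - 2, - 2,sqrt( 7) /7,9/5, 2.55, pi,pi , sqrt( 17), 5.81, 6.72, 7] 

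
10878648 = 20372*534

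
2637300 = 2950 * 894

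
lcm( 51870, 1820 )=103740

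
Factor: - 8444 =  - 2^2*2111^1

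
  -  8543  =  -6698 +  -1845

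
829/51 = 16 +13/51 = 16.25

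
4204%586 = 102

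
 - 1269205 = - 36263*35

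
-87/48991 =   -  87/48991= - 0.00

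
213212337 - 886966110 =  - 673753773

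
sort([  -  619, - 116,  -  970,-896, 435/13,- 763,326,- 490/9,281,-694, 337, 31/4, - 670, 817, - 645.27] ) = [ - 970, - 896 , - 763, -694, - 670, - 645.27, - 619, - 116, - 490/9,31/4, 435/13,281,326,337,  817]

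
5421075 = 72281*75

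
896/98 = 9 + 1/7 = 9.14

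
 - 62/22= - 3+2/11 = - 2.82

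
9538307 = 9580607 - 42300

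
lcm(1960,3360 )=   23520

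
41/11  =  41/11 = 3.73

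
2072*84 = 174048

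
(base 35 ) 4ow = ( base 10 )5772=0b1011010001100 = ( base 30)6cc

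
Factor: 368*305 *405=2^4*3^4 * 5^2*23^1*61^1 = 45457200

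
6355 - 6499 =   -  144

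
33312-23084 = 10228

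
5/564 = 5/564= 0.01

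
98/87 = 98/87 = 1.13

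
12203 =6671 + 5532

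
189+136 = 325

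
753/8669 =753/8669 = 0.09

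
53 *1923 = 101919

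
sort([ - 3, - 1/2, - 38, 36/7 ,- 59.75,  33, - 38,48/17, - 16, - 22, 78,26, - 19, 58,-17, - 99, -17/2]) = [ - 99,  -  59.75, -38,  -  38, - 22,-19,  -  17,  -  16,  -  17/2, - 3 ,  -  1/2, 48/17,36/7, 26, 33,58, 78 ]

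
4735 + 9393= 14128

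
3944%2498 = 1446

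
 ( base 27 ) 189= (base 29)13q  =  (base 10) 954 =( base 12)676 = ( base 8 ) 1672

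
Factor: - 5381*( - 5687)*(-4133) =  - 11^2*47^1*4133^1*5381^1 = -126477020351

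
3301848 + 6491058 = 9792906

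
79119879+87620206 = 166740085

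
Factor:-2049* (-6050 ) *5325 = 66011096250 = 2^1*3^2*5^4*11^2*71^1*683^1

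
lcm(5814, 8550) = 145350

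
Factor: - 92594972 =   -  2^2*619^1*37397^1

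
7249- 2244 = 5005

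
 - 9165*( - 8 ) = 73320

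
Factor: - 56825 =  - 5^2  *2273^1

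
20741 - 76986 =  -  56245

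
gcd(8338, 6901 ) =1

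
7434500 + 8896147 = 16330647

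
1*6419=6419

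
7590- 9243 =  - 1653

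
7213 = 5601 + 1612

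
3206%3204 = 2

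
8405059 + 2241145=10646204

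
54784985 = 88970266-34185281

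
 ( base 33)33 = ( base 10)102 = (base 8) 146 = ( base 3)10210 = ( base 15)6c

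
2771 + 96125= 98896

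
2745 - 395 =2350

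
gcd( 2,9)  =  1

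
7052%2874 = 1304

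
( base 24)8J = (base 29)78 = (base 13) 133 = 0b11010011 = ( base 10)211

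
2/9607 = 2/9607 = 0.00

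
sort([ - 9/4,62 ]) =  [ - 9/4, 62 ] 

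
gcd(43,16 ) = 1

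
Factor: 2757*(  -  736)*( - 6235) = 12651762720 = 2^5*3^1 * 5^1*23^1*29^1*43^1*919^1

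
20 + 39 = 59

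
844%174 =148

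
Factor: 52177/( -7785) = - 3^( - 2)*5^(  -  1 )*173^( - 1)*52177^1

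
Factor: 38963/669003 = 3^ ( - 1 )*47^1 * 269^( - 1 ) = 47/807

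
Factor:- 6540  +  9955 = 5^1*683^1 = 3415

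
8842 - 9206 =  - 364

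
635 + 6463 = 7098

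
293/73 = 293/73 = 4.01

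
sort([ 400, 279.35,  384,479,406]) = [279.35, 384,400,406,479 ]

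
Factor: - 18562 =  - 2^1 *9281^1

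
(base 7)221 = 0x71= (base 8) 161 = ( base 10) 113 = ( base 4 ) 1301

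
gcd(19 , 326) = 1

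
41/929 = 41/929 = 0.04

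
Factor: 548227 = 548227^1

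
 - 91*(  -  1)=91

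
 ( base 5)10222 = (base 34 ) k7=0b1010101111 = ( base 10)687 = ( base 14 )371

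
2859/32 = 89+ 11/32 = 89.34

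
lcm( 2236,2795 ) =11180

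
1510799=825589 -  - 685210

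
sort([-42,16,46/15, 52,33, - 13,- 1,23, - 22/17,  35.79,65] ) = [ - 42,-13 ,-22/17, -1, 46/15, 16, 23,33,35.79, 52, 65] 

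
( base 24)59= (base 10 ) 129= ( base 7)243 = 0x81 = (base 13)9C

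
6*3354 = 20124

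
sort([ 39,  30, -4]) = [ - 4,30 , 39 ] 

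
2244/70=1122/35 = 32.06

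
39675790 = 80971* 490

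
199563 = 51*3913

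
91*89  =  8099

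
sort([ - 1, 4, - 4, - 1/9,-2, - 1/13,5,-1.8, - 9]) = [ - 9, - 4, - 2,  -  1.8 , - 1, -1/9, - 1/13, 4, 5 ] 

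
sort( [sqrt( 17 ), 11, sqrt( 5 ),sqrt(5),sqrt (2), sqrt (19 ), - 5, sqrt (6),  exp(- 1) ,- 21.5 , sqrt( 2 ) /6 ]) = [-21.5, - 5,sqrt(2)/6, exp ( - 1 ), sqrt ( 2 ), sqrt(5 )  ,  sqrt( 5),sqrt ( 6 ), sqrt(17 ), sqrt( 19 ),11]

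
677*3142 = 2127134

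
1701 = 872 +829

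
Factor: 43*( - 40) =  - 2^3*5^1*43^1 = - 1720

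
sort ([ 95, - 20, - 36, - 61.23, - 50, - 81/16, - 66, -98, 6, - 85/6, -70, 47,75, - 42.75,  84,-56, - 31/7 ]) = [-98, - 70 , - 66, - 61.23,  -  56, - 50, - 42.75, -36, -20, - 85/6, - 81/16, - 31/7 , 6,47, 75, 84,95 ] 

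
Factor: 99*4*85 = 33660 = 2^2*3^2*5^1*11^1 *17^1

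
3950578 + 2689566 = 6640144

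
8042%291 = 185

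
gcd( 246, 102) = 6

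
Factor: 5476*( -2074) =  - 2^3*17^1 * 37^2*61^1=- 11357224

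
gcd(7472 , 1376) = 16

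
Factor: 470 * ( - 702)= - 329940 =- 2^2*3^3 *5^1 * 13^1 *47^1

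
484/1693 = 484/1693= 0.29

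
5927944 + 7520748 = 13448692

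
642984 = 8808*73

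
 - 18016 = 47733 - 65749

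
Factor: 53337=3^1*23^1 * 773^1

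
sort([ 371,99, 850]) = [ 99, 371, 850]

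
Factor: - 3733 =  - 3733^1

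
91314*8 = 730512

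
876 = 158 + 718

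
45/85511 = 45/85511 = 0.00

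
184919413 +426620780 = 611540193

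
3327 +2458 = 5785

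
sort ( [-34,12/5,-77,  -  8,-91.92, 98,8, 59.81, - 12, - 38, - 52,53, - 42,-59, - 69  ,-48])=[ - 91.92, - 77, - 69,- 59,-52, -48, - 42, -38, - 34, - 12, - 8, 12/5,  8, 53, 59.81,98] 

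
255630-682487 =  - 426857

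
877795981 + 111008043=988804024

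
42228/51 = 828 = 828.00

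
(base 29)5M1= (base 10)4844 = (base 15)167E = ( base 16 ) 12ec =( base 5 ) 123334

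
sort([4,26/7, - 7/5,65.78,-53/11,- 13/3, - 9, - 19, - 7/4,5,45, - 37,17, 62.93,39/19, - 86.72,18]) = [-86.72, - 37,  -  19, - 9,  -  53/11,-13/3, - 7/4, - 7/5,39/19,26/7,4 , 5,17,18 , 45,62.93,65.78 ]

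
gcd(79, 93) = 1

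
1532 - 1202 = 330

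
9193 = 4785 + 4408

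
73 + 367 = 440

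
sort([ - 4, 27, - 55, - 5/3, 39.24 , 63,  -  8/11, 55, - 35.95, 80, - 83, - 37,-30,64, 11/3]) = [ - 83, - 55,- 37 , - 35.95, - 30, - 4, - 5/3, - 8/11,11/3, 27, 39.24,55 , 63, 64,80]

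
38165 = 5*7633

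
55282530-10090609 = 45191921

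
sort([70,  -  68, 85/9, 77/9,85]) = [ - 68,77/9, 85/9 , 70,85 ]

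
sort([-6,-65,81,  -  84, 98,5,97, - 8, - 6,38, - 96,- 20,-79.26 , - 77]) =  [ -96,-84, - 79.26,  -  77, - 65,-20, - 8, - 6, -6,5, 38, 81,97, 98] 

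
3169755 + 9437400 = 12607155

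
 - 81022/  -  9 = 81022/9 = 9002.44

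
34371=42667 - 8296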